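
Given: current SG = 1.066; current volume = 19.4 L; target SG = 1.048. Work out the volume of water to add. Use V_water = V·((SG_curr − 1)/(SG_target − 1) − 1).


V_water = 19.4·((1.066 − 1)/(1.048 − 1) − 1)

7.2750 L


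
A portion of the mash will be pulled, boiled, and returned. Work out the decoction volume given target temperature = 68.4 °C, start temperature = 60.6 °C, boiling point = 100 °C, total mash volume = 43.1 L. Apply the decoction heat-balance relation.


V_dec = V_total·(T_target − T_start)/(T_boil − T_start)
V_dec = 43.1·(68.4 − 60.6)/(100 − 60.6)

8.5325 L


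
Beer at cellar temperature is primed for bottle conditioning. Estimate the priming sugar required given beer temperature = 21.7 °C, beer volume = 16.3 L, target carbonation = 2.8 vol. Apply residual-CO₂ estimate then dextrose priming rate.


residual = 14.695·(0.01821 + 0.09011·e^(−0.04·T));  sugar = (target − residual)·4.0·V
residual = 14.695·(0.01821 + 0.09011·e^(−0.04·21.7)) = 0.8235
sugar = (2.8 − 0.8235)·4.0·16.3

128.8699 g


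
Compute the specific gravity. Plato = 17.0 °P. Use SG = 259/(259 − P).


SG = 259/(259 − 17.0)

1.0702


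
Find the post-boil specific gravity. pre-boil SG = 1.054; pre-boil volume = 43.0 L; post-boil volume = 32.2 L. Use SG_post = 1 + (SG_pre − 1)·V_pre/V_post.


pts_pre = (1.054 − 1)·1000 = 54.0000
pts_post = 54.0000·43.0/32.2 = 72.1118
SG_post = 1 + 72.1118/1000

1.0721


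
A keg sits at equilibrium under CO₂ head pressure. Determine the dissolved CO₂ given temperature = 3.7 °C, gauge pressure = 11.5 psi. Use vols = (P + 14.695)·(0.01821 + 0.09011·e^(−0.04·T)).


vols = (11.5 + 14.695)·(0.01821 + 0.09011·e^(−0.04·3.7))

2.5127 volumes


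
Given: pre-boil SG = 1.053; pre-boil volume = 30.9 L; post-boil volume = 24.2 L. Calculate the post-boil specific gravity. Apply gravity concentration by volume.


SG_post = 1 + (SG_pre − 1)·V_pre/V_post
pts_pre = (1.053 − 1)·1000 = 53.0000
pts_post = 53.0000·30.9/24.2 = 67.6736
SG_post = 1 + 67.6736/1000

1.0677


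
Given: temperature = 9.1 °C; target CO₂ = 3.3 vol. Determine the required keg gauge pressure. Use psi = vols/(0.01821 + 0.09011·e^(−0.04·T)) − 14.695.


psi = 3.3/(0.01821 + 0.09011·e^(−0.04·9.1)) − 14.695

26.1331 psi


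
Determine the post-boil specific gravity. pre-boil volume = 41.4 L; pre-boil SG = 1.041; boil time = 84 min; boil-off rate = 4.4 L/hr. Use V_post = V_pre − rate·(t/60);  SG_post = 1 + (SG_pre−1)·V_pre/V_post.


V_post = 41.4 − 4.4·(84/60) = 35.2400
SG_post = 1 + (1.041 − 1)·41.4/35.2400

1.0482


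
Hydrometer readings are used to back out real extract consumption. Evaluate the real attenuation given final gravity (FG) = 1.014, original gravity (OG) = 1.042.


AA = (OG−FG)/(OG−1)·100;  RA = AA·0.8192
AA = (1.042 − 1.014)/(1.042 − 1)·100 = 66.6667
RA = 66.6667·0.8192

54.6133 %


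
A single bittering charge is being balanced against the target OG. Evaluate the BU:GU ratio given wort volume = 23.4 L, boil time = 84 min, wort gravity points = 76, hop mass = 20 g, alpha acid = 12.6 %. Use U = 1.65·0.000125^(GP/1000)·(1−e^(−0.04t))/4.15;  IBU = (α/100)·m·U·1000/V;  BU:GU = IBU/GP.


U = 1.65·0.000125^(76/1000)·(1−e^(−0.04·84))/4.15 = 0.1938
IBU = (12.6/100)·20·0.1938·1000/23.4 = 20.8753
BU:GU = 20.8753/76

0.2747


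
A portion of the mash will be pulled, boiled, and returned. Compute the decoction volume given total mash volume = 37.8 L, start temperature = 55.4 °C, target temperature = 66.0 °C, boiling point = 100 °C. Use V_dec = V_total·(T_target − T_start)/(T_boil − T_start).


V_dec = 37.8·(66.0 − 55.4)/(100 − 55.4)

8.9839 L


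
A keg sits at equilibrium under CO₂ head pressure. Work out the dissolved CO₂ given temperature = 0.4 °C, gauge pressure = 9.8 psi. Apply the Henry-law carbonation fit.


vols = (P + 14.695)·(0.01821 + 0.09011·e^(−0.04·T))
vols = (9.8 + 14.695)·(0.01821 + 0.09011·e^(−0.04·0.4))

2.6183 volumes


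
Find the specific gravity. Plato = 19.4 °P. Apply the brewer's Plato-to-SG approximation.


SG = 259/(259 − P)
SG = 259/(259 − 19.4)

1.0810


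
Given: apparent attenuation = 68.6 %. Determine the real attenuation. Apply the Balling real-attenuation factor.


RA = AA · 0.8192
RA = 68.6 · 0.8192

56.1971 %


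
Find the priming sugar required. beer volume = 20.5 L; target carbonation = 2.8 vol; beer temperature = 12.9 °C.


residual = 14.695·(0.01821 + 0.09011·e^(−0.04·T));  sugar = (target − residual)·4.0·V
residual = 14.695·(0.01821 + 0.09011·e^(−0.04·12.9)) = 1.0580
sugar = (2.8 − 1.0580)·4.0·20.5

142.8444 g


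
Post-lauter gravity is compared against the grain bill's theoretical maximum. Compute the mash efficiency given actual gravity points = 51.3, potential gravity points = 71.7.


efficiency = actual / potential × 100
efficiency = 51.3 / 71.7 × 100

71.5481 %


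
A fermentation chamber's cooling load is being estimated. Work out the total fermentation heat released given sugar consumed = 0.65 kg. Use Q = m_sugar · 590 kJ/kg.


Q = 0.65 · 590

383.5000 kJ


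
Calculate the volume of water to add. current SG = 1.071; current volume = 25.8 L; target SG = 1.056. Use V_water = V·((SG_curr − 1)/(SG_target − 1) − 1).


V_water = 25.8·((1.071 − 1)/(1.056 − 1) − 1)

6.9107 L


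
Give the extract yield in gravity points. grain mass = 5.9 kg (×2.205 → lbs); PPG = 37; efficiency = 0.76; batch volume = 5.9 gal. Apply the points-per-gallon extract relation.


points = lbs × PPG × eff / vol
lbs = 5.9 × 2.205 = 13.0095
points = 13.0095 × 37 × 0.76 / 5.9

62.0046 points


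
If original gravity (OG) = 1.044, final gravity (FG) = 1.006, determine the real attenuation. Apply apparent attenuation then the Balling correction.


AA = (OG−FG)/(OG−1)·100;  RA = AA·0.8192
AA = (1.044 − 1.006)/(1.044 − 1)·100 = 86.3636
RA = 86.3636·0.8192

70.7491 %


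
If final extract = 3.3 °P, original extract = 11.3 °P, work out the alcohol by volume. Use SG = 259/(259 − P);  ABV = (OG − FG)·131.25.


OG = 259/(259 − 11.3) = 1.0456
FG = 259/(259 − 3.3) = 1.0129
ABV = (1.0456 − 1.0129)·131.25

4.2937 % ABV


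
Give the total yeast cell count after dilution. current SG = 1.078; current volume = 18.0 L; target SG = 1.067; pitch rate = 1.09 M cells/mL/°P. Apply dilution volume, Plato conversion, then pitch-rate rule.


V_w = V·((SG_c−1)/(SG_t−1)−1);  °P = 259 − 259/SG_t;  cells = rate·(V+V_w)·°P
V_w = 18.0·((1.078−1)/(1.067−1)−1) = 2.9552
V_final = 18.0 + 2.9552 = 20.9552
°P = 259 − 259/1.067 = 16.2634
cells = 1.09·20.9552·16.2634

371.4745 billion cells


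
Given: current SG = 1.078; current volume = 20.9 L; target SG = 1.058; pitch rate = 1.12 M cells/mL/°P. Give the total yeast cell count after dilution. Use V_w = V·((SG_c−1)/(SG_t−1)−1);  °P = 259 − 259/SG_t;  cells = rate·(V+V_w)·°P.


V_w = 20.9·((1.078−1)/(1.058−1)−1) = 7.2069
V_final = 20.9 + 7.2069 = 28.1069
°P = 259 − 259/1.058 = 14.1985
cells = 1.12·28.1069·14.1985

446.9645 billion cells


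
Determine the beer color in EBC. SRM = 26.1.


EBC = SRM · 1.97
EBC = 26.1 · 1.97

51.4170 EBC


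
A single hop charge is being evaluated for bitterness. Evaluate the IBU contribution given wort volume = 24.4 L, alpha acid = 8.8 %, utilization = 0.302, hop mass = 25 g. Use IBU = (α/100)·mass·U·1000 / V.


IBU = (8.8/100)·25·0.302·1000 / 24.4

27.2295 IBU


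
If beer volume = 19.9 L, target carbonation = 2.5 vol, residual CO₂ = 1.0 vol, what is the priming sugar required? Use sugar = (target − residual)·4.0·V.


sugar = (2.5 − 1.0)·4.0·19.9

119.4000 g


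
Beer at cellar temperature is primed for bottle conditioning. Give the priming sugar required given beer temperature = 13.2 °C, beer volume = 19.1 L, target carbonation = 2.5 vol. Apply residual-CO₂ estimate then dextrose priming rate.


residual = 14.695·(0.01821 + 0.09011·e^(−0.04·T));  sugar = (target − residual)·4.0·V
residual = 14.695·(0.01821 + 0.09011·e^(−0.04·13.2)) = 1.0486
sugar = (2.5 − 1.0486)·4.0·19.1

110.8895 g


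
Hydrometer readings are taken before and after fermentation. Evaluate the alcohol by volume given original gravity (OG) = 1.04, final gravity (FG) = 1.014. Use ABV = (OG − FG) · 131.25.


ABV = (1.04 − 1.014) · 131.25

3.4125 % ABV


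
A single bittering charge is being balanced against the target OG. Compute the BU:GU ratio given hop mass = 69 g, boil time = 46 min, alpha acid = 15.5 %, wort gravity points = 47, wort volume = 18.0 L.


U = 1.65·0.000125^(GP/1000)·(1−e^(−0.04t))/4.15;  IBU = (α/100)·m·U·1000/V;  BU:GU = IBU/GP
U = 1.65·0.000125^(47/1000)·(1−e^(−0.04·46))/4.15 = 0.2192
IBU = (15.5/100)·69·0.2192·1000/18.0 = 130.2534
BU:GU = 130.2534/47

2.7713


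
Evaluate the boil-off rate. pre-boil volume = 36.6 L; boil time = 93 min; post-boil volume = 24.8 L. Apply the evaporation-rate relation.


rate = (V_pre − V_post) / (t_min/60)
rate = (36.6 − 24.8) / (93/60)

7.6129 L/hr


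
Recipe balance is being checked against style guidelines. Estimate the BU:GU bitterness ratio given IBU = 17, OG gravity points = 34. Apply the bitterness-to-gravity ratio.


BU:GU = IBU / OG_points
BU:GU = 17 / 34

0.5000


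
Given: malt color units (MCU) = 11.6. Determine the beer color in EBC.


SRM = 1.4922·MCU^0.6859;  EBC = SRM·1.97
SRM = 1.4922·11.6^0.6859 = 8.0157
EBC = 8.0157·1.97

15.7908 EBC


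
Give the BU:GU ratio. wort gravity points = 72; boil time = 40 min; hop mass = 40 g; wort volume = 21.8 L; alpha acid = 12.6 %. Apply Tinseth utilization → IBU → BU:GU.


U = 1.65·0.000125^(GP/1000)·(1−e^(−0.04t))/4.15;  IBU = (α/100)·m·U·1000/V;  BU:GU = IBU/GP
U = 1.65·0.000125^(72/1000)·(1−e^(−0.04·40))/4.15 = 0.1661
IBU = (12.6/100)·40·0.1661·1000/21.8 = 38.4102
BU:GU = 38.4102/72

0.5335


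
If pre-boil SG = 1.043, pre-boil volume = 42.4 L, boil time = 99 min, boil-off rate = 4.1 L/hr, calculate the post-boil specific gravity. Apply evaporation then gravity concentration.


V_post = V_pre − rate·(t/60);  SG_post = 1 + (SG_pre−1)·V_pre/V_post
V_post = 42.4 − 4.1·(99/60) = 35.6350
SG_post = 1 + (1.043 − 1)·42.4/35.6350

1.0512


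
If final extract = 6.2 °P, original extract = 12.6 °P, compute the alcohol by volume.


SG = 259/(259 − P);  ABV = (OG − FG)·131.25
OG = 259/(259 − 12.6) = 1.0511
FG = 259/(259 − 6.2) = 1.0245
ABV = (1.0511 − 1.0245)·131.25

3.4927 % ABV


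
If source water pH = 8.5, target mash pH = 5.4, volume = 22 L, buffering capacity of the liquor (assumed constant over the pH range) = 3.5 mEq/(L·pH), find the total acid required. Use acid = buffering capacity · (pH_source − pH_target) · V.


acid = 3.5 · (8.5 − 5.4) · 22

238.7000 mEq


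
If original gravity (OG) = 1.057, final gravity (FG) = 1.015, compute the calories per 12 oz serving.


ABW = (OG−FG)·131.25·0.79/FG;  °P = 259 − 259/SG (for OG→OE and FG→AE);  RE = 0.1808·OE + 0.8192·AE;  Cal = (6.9·ABW + 4·(RE−0.1))·FG·3.55
ABW = (1.057 − 1.015)·131.25·0.79/1.015 = 4.2905
OE = 259 − 259/1.057 = 13.9669 °P
AE = 259 − 259/1.015 = 3.8276 °P
RE = 0.1808·13.9669 + 0.8192·3.8276 = 5.6608 °P
Cal = (6.9·4.2905 + 4·(5.6608−0.1))·1.015·3.55

186.8201 kcal


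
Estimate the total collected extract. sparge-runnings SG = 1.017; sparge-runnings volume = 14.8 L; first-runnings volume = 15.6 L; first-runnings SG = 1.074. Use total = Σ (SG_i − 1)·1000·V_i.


first = (1.074 − 1)·1000·15.6 = 1154.4000
sparge = (1.017 − 1)·1000·14.8 = 251.6000
total = 1154.4000 + 251.6000

1406.0000 gravity·L


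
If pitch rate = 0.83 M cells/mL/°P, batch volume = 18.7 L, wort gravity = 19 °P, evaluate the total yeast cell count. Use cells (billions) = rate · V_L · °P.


cells = 0.83 · 18.7 · 19

294.8990 billion cells


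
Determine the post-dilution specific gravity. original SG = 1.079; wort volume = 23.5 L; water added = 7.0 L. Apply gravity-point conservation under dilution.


SG_new = 1 + (SG_old − 1)·V_old/(V_old + V_water)
pts = (1.079 − 1)·1000·23.5/(23.5 + 7.0) = 60.8689
SG_new = 1 + 60.8689/1000

1.0609


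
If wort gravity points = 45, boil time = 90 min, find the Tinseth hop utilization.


U = 1.65·0.000125^(GP/1000) · (1 − e^(−0.04·t))/4.15
bigness = 1.65·0.000125^(45/1000) = 1.1011
boil_factor = (1 − e^(−0.04·90))/4.15 = 0.2344
U = 1.1011 · 0.2344

0.2581


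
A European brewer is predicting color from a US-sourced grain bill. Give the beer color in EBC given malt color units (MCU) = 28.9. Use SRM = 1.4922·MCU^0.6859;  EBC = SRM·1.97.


SRM = 1.4922·28.9^0.6859 = 14.9919
EBC = 14.9919·1.97

29.5341 EBC


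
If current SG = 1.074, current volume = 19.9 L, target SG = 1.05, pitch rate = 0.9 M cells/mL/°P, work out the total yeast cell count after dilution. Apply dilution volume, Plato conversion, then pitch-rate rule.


V_w = V·((SG_c−1)/(SG_t−1)−1);  °P = 259 − 259/SG_t;  cells = rate·(V+V_w)·°P
V_w = 19.9·((1.074−1)/(1.05−1)−1) = 9.5520
V_final = 19.9 + 9.5520 = 29.4520
°P = 259 − 259/1.05 = 12.3333
cells = 0.9·29.4520·12.3333

326.9172 billion cells


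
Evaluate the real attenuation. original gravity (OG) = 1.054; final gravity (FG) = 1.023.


AA = (OG−FG)/(OG−1)·100;  RA = AA·0.8192
AA = (1.054 − 1.023)/(1.054 − 1)·100 = 57.4074
RA = 57.4074·0.8192

47.0281 %


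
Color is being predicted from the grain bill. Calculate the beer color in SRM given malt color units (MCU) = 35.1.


SRM = 1.4922 · MCU^0.6859
SRM = 1.4922 · 35.1^0.6859

17.1298 SRM


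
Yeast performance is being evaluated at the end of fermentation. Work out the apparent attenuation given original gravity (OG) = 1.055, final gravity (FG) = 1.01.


AA = (OG − FG)/(OG − 1) · 100
AA = (1.055 − 1.01)/(1.055 − 1) · 100

81.8182 %


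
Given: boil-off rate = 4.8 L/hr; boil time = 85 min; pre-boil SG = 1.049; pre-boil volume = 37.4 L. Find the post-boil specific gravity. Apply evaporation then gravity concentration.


V_post = V_pre − rate·(t/60);  SG_post = 1 + (SG_pre−1)·V_pre/V_post
V_post = 37.4 − 4.8·(85/60) = 30.6000
SG_post = 1 + (1.049 − 1)·37.4/30.6000

1.0599


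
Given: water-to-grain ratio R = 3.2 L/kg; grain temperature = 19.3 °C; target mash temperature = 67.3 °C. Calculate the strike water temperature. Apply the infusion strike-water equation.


T_strike = (0.41/R)·(T_mash − T_grain) + T_mash
T_strike = (0.41/3.2)·(67.3 − 19.3) + 67.3

73.4500 °C


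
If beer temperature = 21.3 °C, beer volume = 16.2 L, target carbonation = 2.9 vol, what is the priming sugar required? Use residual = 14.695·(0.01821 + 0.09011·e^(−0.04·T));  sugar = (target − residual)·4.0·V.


residual = 14.695·(0.01821 + 0.09011·e^(−0.04·21.3)) = 0.8324
sugar = (2.9 − 0.8324)·4.0·16.2

133.9783 g


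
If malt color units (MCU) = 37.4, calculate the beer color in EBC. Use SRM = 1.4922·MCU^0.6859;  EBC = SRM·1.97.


SRM = 1.4922·37.4^0.6859 = 17.8920
EBC = 17.8920·1.97

35.2473 EBC


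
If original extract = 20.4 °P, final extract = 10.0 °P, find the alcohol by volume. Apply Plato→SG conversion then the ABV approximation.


SG = 259/(259 − P);  ABV = (OG − FG)·131.25
OG = 259/(259 − 20.4) = 1.0855
FG = 259/(259 − 10.0) = 1.0402
ABV = (1.0855 − 1.0402)·131.25

5.9506 % ABV


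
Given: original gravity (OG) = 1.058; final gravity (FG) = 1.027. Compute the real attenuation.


AA = (OG−FG)/(OG−1)·100;  RA = AA·0.8192
AA = (1.058 − 1.027)/(1.058 − 1)·100 = 53.4483
RA = 53.4483·0.8192

43.7848 %


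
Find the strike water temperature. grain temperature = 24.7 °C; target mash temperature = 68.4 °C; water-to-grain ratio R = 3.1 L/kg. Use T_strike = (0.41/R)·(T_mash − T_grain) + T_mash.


T_strike = (0.41/3.1)·(68.4 − 24.7) + 68.4

74.1797 °C


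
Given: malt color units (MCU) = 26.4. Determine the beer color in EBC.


SRM = 1.4922·MCU^0.6859;  EBC = SRM·1.97
SRM = 1.4922·26.4^0.6859 = 14.0898
EBC = 14.0898·1.97

27.7569 EBC


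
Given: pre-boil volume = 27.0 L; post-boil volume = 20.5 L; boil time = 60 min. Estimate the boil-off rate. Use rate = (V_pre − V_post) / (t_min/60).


rate = (27.0 − 20.5) / (60/60)

6.5000 L/hr


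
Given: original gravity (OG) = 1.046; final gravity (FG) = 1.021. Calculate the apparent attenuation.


AA = (OG − FG)/(OG − 1) · 100
AA = (1.046 − 1.021)/(1.046 − 1) · 100

54.3478 %


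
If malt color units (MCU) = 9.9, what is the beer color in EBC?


SRM = 1.4922·MCU^0.6859;  EBC = SRM·1.97
SRM = 1.4922·9.9^0.6859 = 7.1901
EBC = 7.1901·1.97

14.1644 EBC


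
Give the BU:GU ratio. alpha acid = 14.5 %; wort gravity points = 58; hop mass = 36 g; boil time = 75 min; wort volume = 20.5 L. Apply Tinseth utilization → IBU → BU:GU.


U = 1.65·0.000125^(GP/1000)·(1−e^(−0.04t))/4.15;  IBU = (α/100)·m·U·1000/V;  BU:GU = IBU/GP
U = 1.65·0.000125^(58/1000)·(1−e^(−0.04·75))/4.15 = 0.2243
IBU = (14.5/100)·36·0.2243·1000/20.5 = 57.1208
BU:GU = 57.1208/58

0.9848


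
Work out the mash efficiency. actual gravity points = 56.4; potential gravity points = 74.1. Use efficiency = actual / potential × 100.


efficiency = 56.4 / 74.1 × 100

76.1134 %


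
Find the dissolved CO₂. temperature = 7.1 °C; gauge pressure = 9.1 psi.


vols = (P + 14.695)·(0.01821 + 0.09011·e^(−0.04·T))
vols = (9.1 + 14.695)·(0.01821 + 0.09011·e^(−0.04·7.1))

2.0474 volumes


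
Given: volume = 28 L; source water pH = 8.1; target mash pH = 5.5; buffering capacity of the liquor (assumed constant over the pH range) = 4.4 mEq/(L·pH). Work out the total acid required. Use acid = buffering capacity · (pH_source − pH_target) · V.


acid = 4.4 · (8.1 − 5.5) · 28

320.3200 mEq


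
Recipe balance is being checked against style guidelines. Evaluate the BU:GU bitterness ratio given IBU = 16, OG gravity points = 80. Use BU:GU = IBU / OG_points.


BU:GU = 16 / 80

0.2000


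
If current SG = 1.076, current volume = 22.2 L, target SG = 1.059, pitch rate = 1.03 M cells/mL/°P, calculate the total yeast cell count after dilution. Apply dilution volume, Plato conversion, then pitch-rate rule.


V_w = V·((SG_c−1)/(SG_t−1)−1);  °P = 259 − 259/SG_t;  cells = rate·(V+V_w)·°P
V_w = 22.2·((1.076−1)/(1.059−1)−1) = 6.3966
V_final = 22.2 + 6.3966 = 28.5966
°P = 259 − 259/1.059 = 14.4297
cells = 1.03·28.5966·14.4297

425.0183 billion cells


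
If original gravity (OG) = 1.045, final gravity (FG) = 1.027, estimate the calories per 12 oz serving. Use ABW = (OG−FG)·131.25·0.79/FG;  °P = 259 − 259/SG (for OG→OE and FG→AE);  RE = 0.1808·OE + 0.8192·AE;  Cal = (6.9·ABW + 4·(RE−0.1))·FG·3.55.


ABW = (1.045 − 1.027)·131.25·0.79/1.027 = 1.8173
OE = 259 − 259/1.045 = 11.1531 °P
AE = 259 − 259/1.027 = 6.8092 °P
RE = 0.1808·11.1531 + 0.8192·6.8092 = 7.5945 °P
Cal = (6.9·1.8173 + 4·(7.5945−0.1))·1.027·3.55

155.0127 kcal


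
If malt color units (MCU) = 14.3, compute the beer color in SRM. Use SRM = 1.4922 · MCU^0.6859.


SRM = 1.4922 · 14.3^0.6859

9.2528 SRM


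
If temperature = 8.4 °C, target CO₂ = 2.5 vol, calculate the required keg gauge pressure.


psi = vols/(0.01821 + 0.09011·e^(−0.04·T)) − 14.695
psi = 2.5/(0.01821 + 0.09011·e^(−0.04·8.4)) − 14.695

15.5696 psi


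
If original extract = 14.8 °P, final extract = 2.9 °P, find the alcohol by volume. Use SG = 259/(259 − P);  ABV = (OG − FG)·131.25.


OG = 259/(259 − 14.8) = 1.0606
FG = 259/(259 − 2.9) = 1.0113
ABV = (1.0606 − 1.0113)·131.25

6.4683 % ABV


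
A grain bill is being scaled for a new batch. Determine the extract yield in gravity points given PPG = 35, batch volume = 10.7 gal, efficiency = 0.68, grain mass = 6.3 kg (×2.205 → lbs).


points = lbs × PPG × eff / vol
lbs = 6.3 × 2.205 = 13.8915
points = 13.8915 × 35 × 0.68 / 10.7

30.8989 points


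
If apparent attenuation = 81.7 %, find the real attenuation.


RA = AA · 0.8192
RA = 81.7 · 0.8192

66.9286 %


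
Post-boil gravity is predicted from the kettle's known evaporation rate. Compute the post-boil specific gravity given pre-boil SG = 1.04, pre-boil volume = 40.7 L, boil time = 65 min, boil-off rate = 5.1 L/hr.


V_post = V_pre − rate·(t/60);  SG_post = 1 + (SG_pre−1)·V_pre/V_post
V_post = 40.7 − 5.1·(65/60) = 35.1750
SG_post = 1 + (1.04 − 1)·40.7/35.1750

1.0463


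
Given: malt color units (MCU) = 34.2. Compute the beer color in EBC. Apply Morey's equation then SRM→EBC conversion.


SRM = 1.4922·MCU^0.6859;  EBC = SRM·1.97
SRM = 1.4922·34.2^0.6859 = 16.8273
EBC = 16.8273·1.97

33.1499 EBC


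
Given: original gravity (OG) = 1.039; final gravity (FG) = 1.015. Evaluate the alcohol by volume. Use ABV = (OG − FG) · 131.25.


ABV = (1.039 − 1.015) · 131.25

3.1500 % ABV


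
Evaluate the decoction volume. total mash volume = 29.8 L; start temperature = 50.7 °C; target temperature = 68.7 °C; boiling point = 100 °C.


V_dec = V_total·(T_target − T_start)/(T_boil − T_start)
V_dec = 29.8·(68.7 − 50.7)/(100 − 50.7)

10.8803 L


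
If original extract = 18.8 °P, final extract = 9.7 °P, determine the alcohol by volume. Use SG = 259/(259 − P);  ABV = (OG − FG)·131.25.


OG = 259/(259 − 18.8) = 1.0783
FG = 259/(259 − 9.7) = 1.0389
ABV = (1.0783 − 1.0389)·131.25

5.1659 % ABV


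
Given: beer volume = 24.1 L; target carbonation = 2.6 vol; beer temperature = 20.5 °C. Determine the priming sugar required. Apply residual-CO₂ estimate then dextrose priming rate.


residual = 14.695·(0.01821 + 0.09011·e^(−0.04·T));  sugar = (target − residual)·4.0·V
residual = 14.695·(0.01821 + 0.09011·e^(−0.04·20.5)) = 0.8508
sugar = (2.6 − 0.8508)·4.0·24.1

168.6228 g


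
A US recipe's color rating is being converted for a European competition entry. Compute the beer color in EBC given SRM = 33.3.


EBC = SRM · 1.97
EBC = 33.3 · 1.97

65.6010 EBC


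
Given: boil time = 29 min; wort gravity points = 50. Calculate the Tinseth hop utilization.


U = 1.65·0.000125^(GP/1000) · (1 − e^(−0.04·t))/4.15
bigness = 1.65·0.000125^(50/1000) = 1.0528
boil_factor = (1 − e^(−0.04·29))/4.15 = 0.1654
U = 1.0528 · 0.1654

0.1742


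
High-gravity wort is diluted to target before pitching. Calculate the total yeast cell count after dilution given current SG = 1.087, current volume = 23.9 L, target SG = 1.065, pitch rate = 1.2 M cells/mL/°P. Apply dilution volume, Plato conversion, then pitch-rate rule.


V_w = V·((SG_c−1)/(SG_t−1)−1);  °P = 259 − 259/SG_t;  cells = rate·(V+V_w)·°P
V_w = 23.9·((1.087−1)/(1.065−1)−1) = 8.0892
V_final = 23.9 + 8.0892 = 31.9892
°P = 259 − 259/1.065 = 15.8075
cells = 1.2·31.9892·15.8075

606.8042 billion cells


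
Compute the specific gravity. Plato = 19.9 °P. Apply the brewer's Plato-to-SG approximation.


SG = 259/(259 − P)
SG = 259/(259 − 19.9)

1.0832


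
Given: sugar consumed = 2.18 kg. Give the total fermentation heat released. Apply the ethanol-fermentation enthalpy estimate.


Q = m_sugar · 590 kJ/kg
Q = 2.18 · 590

1286.2000 kJ


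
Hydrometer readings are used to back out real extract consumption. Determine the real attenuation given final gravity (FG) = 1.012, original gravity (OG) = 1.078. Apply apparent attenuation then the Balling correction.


AA = (OG−FG)/(OG−1)·100;  RA = AA·0.8192
AA = (1.078 − 1.012)/(1.078 − 1)·100 = 84.6154
RA = 84.6154·0.8192

69.3169 %


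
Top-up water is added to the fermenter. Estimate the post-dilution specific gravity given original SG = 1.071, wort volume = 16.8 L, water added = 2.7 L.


SG_new = 1 + (SG_old − 1)·V_old/(V_old + V_water)
pts = (1.071 − 1)·1000·16.8/(16.8 + 2.7) = 61.1692
SG_new = 1 + 61.1692/1000

1.0612


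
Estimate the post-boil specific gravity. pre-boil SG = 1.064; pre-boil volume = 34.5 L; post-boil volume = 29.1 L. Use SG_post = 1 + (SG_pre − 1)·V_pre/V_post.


pts_pre = (1.064 − 1)·1000 = 64.0000
pts_post = 64.0000·34.5/29.1 = 75.8763
SG_post = 1 + 75.8763/1000

1.0759


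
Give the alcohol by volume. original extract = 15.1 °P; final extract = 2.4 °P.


SG = 259/(259 − P);  ABV = (OG − FG)·131.25
OG = 259/(259 − 15.1) = 1.0619
FG = 259/(259 − 2.4) = 1.0094
ABV = (1.0619 − 1.0094)·131.25

6.8982 % ABV


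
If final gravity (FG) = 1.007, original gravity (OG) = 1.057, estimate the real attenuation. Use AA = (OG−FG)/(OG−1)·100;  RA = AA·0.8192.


AA = (1.057 − 1.007)/(1.057 − 1)·100 = 87.7193
RA = 87.7193·0.8192

71.8596 %


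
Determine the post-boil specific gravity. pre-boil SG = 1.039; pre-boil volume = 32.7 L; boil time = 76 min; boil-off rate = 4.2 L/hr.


V_post = V_pre − rate·(t/60);  SG_post = 1 + (SG_pre−1)·V_pre/V_post
V_post = 32.7 − 4.2·(76/60) = 27.3800
SG_post = 1 + (1.039 − 1)·32.7/27.3800

1.0466


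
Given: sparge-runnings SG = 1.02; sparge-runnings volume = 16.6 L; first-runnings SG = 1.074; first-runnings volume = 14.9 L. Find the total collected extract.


total = Σ (SG_i − 1)·1000·V_i
first = (1.074 − 1)·1000·14.9 = 1102.6000
sparge = (1.02 − 1)·1000·16.6 = 332.0000
total = 1102.6000 + 332.0000

1434.6000 gravity·L


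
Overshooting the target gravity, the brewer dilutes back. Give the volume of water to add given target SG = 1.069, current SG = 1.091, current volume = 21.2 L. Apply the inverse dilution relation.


V_water = V·((SG_curr − 1)/(SG_target − 1) − 1)
V_water = 21.2·((1.091 − 1)/(1.069 − 1) − 1)

6.7594 L


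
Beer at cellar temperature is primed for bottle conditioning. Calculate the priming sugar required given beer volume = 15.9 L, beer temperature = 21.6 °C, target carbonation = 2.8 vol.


residual = 14.695·(0.01821 + 0.09011·e^(−0.04·T));  sugar = (target − residual)·4.0·V
residual = 14.695·(0.01821 + 0.09011·e^(−0.04·21.6)) = 0.8257
sugar = (2.8 − 0.8257)·4.0·15.9

125.5657 g


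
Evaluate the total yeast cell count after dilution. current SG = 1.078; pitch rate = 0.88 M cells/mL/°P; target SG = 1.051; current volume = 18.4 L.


V_w = V·((SG_c−1)/(SG_t−1)−1);  °P = 259 − 259/SG_t;  cells = rate·(V+V_w)·°P
V_w = 18.4·((1.078−1)/(1.051−1)−1) = 9.7412
V_final = 18.4 + 9.7412 = 28.1412
°P = 259 − 259/1.051 = 12.5680
cells = 0.88·28.1412·12.5680

311.2377 billion cells


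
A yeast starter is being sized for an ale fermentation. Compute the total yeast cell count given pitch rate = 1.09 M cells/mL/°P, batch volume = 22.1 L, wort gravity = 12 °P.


cells (billions) = rate · V_L · °P
cells = 1.09 · 22.1 · 12

289.0680 billion cells


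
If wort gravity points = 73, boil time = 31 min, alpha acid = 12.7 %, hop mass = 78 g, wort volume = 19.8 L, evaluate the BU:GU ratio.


U = 1.65·0.000125^(GP/1000)·(1−e^(−0.04t))/4.15;  IBU = (α/100)·m·U·1000/V;  BU:GU = IBU/GP
U = 1.65·0.000125^(73/1000)·(1−e^(−0.04·31))/4.15 = 0.1466
IBU = (12.7/100)·78·0.1466·1000/19.8 = 73.3463
BU:GU = 73.3463/73

1.0047


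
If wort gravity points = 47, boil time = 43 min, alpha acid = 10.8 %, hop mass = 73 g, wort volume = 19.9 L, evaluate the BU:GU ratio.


U = 1.65·0.000125^(GP/1000)·(1−e^(−0.04t))/4.15;  IBU = (α/100)·m·U·1000/V;  BU:GU = IBU/GP
U = 1.65·0.000125^(47/1000)·(1−e^(−0.04·43))/4.15 = 0.2139
IBU = (10.8/100)·73·0.2139·1000/19.9 = 84.7603
BU:GU = 84.7603/47

1.8034


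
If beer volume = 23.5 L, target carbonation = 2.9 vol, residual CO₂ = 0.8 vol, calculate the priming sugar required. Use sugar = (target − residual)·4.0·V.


sugar = (2.9 − 0.8)·4.0·23.5

197.4000 g


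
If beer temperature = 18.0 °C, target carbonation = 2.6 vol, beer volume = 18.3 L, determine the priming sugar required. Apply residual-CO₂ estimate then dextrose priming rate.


residual = 14.695·(0.01821 + 0.09011·e^(−0.04·T));  sugar = (target − residual)·4.0·V
residual = 14.695·(0.01821 + 0.09011·e^(−0.04·18.0)) = 0.9121
sugar = (2.6 − 0.9121)·4.0·18.3

123.5516 g


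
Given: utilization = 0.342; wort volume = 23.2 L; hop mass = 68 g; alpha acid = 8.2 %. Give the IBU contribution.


IBU = (α/100)·mass·U·1000 / V
IBU = (8.2/100)·68·0.342·1000 / 23.2

82.1979 IBU


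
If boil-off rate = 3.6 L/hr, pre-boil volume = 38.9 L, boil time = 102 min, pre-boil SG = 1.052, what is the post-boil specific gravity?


V_post = V_pre − rate·(t/60);  SG_post = 1 + (SG_pre−1)·V_pre/V_post
V_post = 38.9 − 3.6·(102/60) = 32.7800
SG_post = 1 + (1.052 − 1)·38.9/32.7800

1.0617


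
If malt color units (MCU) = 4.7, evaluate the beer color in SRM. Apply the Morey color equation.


SRM = 1.4922 · MCU^0.6859
SRM = 1.4922 · 4.7^0.6859

4.3134 SRM


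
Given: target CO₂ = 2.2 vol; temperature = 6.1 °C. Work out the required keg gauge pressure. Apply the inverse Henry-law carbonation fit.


psi = vols/(0.01821 + 0.09011·e^(−0.04·T)) − 14.695
psi = 2.2/(0.01821 + 0.09011·e^(−0.04·6.1)) − 14.695

10.0770 psi


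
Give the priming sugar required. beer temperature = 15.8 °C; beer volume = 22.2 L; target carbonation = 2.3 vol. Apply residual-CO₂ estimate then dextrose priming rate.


residual = 14.695·(0.01821 + 0.09011·e^(−0.04·T));  sugar = (target − residual)·4.0·V
residual = 14.695·(0.01821 + 0.09011·e^(−0.04·15.8)) = 0.9714
sugar = (2.3 − 0.9714)·4.0·22.2

117.9773 g


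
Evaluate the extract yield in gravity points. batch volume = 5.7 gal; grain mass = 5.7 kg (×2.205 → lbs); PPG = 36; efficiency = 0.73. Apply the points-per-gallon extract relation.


points = lbs × PPG × eff / vol
lbs = 5.7 × 2.205 = 12.5685
points = 12.5685 × 36 × 0.73 / 5.7

57.9474 points


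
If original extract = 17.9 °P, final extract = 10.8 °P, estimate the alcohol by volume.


SG = 259/(259 − P);  ABV = (OG − FG)·131.25
OG = 259/(259 − 17.9) = 1.0742
FG = 259/(259 − 10.8) = 1.0435
ABV = (1.0742 − 1.0435)·131.25

4.0333 % ABV


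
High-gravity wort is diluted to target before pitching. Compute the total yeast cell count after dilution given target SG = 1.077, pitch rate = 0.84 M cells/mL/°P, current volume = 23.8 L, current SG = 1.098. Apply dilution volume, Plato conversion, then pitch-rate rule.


V_w = V·((SG_c−1)/(SG_t−1)−1);  °P = 259 − 259/SG_t;  cells = rate·(V+V_w)·°P
V_w = 23.8·((1.098−1)/(1.077−1)−1) = 6.4909
V_final = 23.8 + 6.4909 = 30.2909
°P = 259 − 259/1.077 = 18.5172
cells = 0.84·30.2909·18.5172

471.1578 billion cells


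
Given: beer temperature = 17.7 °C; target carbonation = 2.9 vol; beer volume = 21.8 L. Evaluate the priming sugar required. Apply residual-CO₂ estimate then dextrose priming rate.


residual = 14.695·(0.01821 + 0.09011·e^(−0.04·T));  sugar = (target − residual)·4.0·V
residual = 14.695·(0.01821 + 0.09011·e^(−0.04·17.7)) = 0.9199
sugar = (2.9 − 0.9199)·4.0·21.8

172.6631 g


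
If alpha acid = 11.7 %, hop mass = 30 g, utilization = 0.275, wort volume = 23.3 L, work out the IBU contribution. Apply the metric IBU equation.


IBU = (α/100)·mass·U·1000 / V
IBU = (11.7/100)·30·0.275·1000 / 23.3

41.4270 IBU


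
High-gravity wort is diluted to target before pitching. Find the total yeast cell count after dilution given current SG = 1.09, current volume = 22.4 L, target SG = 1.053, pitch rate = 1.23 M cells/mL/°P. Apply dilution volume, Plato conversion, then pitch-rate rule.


V_w = V·((SG_c−1)/(SG_t−1)−1);  °P = 259 − 259/SG_t;  cells = rate·(V+V_w)·°P
V_w = 22.4·((1.09−1)/(1.053−1)−1) = 15.6377
V_final = 22.4 + 15.6377 = 38.0377
°P = 259 − 259/1.053 = 13.0361
cells = 1.23·38.0377·13.0361

609.9118 billion cells


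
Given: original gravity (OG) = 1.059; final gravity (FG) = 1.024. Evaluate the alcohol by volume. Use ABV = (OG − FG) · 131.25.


ABV = (1.059 − 1.024) · 131.25

4.5937 % ABV


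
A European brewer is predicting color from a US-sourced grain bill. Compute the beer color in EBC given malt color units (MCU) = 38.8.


SRM = 1.4922·MCU^0.6859;  EBC = SRM·1.97
SRM = 1.4922·38.8^0.6859 = 18.3488
EBC = 18.3488·1.97

36.1471 EBC


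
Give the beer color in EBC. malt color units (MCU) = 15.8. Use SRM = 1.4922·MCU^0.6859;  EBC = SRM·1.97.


SRM = 1.4922·15.8^0.6859 = 9.9080
EBC = 9.9080·1.97

19.5188 EBC


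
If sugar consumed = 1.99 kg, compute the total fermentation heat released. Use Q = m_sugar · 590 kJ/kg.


Q = 1.99 · 590

1174.1000 kJ


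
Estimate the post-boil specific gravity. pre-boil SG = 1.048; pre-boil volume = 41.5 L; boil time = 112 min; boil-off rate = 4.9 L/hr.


V_post = V_pre − rate·(t/60);  SG_post = 1 + (SG_pre−1)·V_pre/V_post
V_post = 41.5 − 4.9·(112/60) = 32.3533
SG_post = 1 + (1.048 − 1)·41.5/32.3533

1.0616


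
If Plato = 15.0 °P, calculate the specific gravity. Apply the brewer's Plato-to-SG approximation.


SG = 259/(259 − P)
SG = 259/(259 − 15.0)

1.0615


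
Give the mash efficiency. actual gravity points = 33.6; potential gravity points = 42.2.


efficiency = actual / potential × 100
efficiency = 33.6 / 42.2 × 100

79.6209 %


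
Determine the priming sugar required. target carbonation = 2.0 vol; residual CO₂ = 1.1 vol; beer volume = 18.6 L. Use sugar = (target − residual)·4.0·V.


sugar = (2.0 − 1.1)·4.0·18.6

66.9600 g


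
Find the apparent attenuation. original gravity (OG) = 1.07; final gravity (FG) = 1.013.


AA = (OG − FG)/(OG − 1) · 100
AA = (1.07 − 1.013)/(1.07 − 1) · 100

81.4286 %


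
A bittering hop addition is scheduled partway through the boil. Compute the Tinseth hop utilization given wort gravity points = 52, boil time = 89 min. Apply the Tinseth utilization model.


U = 1.65·0.000125^(GP/1000) · (1 − e^(−0.04·t))/4.15
bigness = 1.65·0.000125^(52/1000) = 1.0340
boil_factor = (1 − e^(−0.04·89))/4.15 = 0.2341
U = 1.0340 · 0.2341

0.2421


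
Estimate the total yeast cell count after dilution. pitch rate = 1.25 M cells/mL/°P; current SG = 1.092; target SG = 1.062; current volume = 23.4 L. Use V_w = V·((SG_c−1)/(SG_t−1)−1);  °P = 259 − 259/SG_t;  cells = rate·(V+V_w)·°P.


V_w = 23.4·((1.092−1)/(1.062−1)−1) = 11.3226
V_final = 23.4 + 11.3226 = 34.7226
°P = 259 − 259/1.062 = 15.1205
cells = 1.25·34.7226·15.1205

656.2797 billion cells


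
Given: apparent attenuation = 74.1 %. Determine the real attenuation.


RA = AA · 0.8192
RA = 74.1 · 0.8192

60.7027 %


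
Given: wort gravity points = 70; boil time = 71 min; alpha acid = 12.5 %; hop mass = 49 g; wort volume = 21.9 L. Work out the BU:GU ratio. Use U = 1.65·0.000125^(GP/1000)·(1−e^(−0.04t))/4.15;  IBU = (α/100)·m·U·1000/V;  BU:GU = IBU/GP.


U = 1.65·0.000125^(70/1000)·(1−e^(−0.04·71))/4.15 = 0.1996
IBU = (12.5/100)·49·0.1996·1000/21.9 = 55.8131
BU:GU = 55.8131/70

0.7973


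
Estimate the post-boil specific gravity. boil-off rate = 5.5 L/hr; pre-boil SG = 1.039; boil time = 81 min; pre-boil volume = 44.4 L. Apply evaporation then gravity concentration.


V_post = V_pre − rate·(t/60);  SG_post = 1 + (SG_pre−1)·V_pre/V_post
V_post = 44.4 − 5.5·(81/60) = 36.9750
SG_post = 1 + (1.039 − 1)·44.4/36.9750

1.0468


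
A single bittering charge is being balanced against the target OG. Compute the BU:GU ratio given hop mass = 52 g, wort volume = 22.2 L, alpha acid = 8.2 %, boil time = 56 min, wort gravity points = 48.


U = 1.65·0.000125^(GP/1000)·(1−e^(−0.04t))/4.15;  IBU = (α/100)·m·U·1000/V;  BU:GU = IBU/GP
U = 1.65·0.000125^(48/1000)·(1−e^(−0.04·56))/4.15 = 0.2308
IBU = (8.2/100)·52·0.2308·1000/22.2 = 44.3268
BU:GU = 44.3268/48

0.9235


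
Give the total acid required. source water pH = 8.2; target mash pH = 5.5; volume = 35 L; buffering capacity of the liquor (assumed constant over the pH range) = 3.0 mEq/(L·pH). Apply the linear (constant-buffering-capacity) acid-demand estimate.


acid = buffering capacity · (pH_source − pH_target) · V
acid = 3.0 · (8.2 − 5.5) · 35

283.5000 mEq


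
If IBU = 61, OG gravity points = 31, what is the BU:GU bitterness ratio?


BU:GU = IBU / OG_points
BU:GU = 61 / 31

1.9677


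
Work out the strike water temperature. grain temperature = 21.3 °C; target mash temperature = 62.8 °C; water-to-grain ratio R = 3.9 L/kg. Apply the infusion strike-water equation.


T_strike = (0.41/R)·(T_mash − T_grain) + T_mash
T_strike = (0.41/3.9)·(62.8 − 21.3) + 62.8

67.1628 °C


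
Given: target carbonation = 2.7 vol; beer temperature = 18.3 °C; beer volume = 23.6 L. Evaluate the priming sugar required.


residual = 14.695·(0.01821 + 0.09011·e^(−0.04·T));  sugar = (target − residual)·4.0·V
residual = 14.695·(0.01821 + 0.09011·e^(−0.04·18.3)) = 0.9044
sugar = (2.7 − 0.9044)·4.0·23.6

169.5000 g


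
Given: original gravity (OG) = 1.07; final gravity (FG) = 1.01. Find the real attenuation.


AA = (OG−FG)/(OG−1)·100;  RA = AA·0.8192
AA = (1.07 − 1.01)/(1.07 − 1)·100 = 85.7143
RA = 85.7143·0.8192

70.2171 %


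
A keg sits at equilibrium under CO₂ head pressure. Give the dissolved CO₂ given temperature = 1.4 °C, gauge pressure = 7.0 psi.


vols = (P + 14.695)·(0.01821 + 0.09011·e^(−0.04·T))
vols = (7.0 + 14.695)·(0.01821 + 0.09011·e^(−0.04·1.4))

2.2435 volumes


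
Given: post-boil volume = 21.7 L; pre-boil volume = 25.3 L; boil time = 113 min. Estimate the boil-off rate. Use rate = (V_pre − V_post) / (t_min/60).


rate = (25.3 − 21.7) / (113/60)

1.9115 L/hr


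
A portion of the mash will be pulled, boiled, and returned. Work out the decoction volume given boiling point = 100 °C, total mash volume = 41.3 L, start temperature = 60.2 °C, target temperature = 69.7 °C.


V_dec = V_total·(T_target − T_start)/(T_boil − T_start)
V_dec = 41.3·(69.7 − 60.2)/(100 − 60.2)

9.8580 L


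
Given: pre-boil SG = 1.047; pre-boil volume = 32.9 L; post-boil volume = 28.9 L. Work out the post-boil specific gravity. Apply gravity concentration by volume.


SG_post = 1 + (SG_pre − 1)·V_pre/V_post
pts_pre = (1.047 − 1)·1000 = 47.0000
pts_post = 47.0000·32.9/28.9 = 53.5052
SG_post = 1 + 53.5052/1000

1.0535


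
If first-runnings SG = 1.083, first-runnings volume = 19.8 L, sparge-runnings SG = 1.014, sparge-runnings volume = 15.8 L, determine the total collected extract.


total = Σ (SG_i − 1)·1000·V_i
first = (1.083 − 1)·1000·19.8 = 1643.4000
sparge = (1.014 − 1)·1000·15.8 = 221.2000
total = 1643.4000 + 221.2000

1864.6000 gravity·L


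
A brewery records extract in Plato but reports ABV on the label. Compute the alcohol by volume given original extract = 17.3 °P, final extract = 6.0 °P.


SG = 259/(259 − P);  ABV = (OG − FG)·131.25
OG = 259/(259 − 17.3) = 1.0716
FG = 259/(259 − 6.0) = 1.0237
ABV = (1.0716 − 1.0237)·131.25

6.2817 % ABV


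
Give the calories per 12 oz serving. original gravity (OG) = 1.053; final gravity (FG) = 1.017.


ABW = (OG−FG)·131.25·0.79/FG;  °P = 259 − 259/SG (for OG→OE and FG→AE);  RE = 0.1808·OE + 0.8192·AE;  Cal = (6.9·ABW + 4·(RE−0.1))·FG·3.55
ABW = (1.053 − 1.017)·131.25·0.79/1.017 = 3.6704
OE = 259 − 259/1.053 = 13.0361 °P
AE = 259 − 259/1.017 = 4.3294 °P
RE = 0.1808·13.0361 + 0.8192·4.3294 = 5.9036 °P
Cal = (6.9·3.6704 + 4·(5.9036−0.1))·1.017·3.55

175.2454 kcal
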